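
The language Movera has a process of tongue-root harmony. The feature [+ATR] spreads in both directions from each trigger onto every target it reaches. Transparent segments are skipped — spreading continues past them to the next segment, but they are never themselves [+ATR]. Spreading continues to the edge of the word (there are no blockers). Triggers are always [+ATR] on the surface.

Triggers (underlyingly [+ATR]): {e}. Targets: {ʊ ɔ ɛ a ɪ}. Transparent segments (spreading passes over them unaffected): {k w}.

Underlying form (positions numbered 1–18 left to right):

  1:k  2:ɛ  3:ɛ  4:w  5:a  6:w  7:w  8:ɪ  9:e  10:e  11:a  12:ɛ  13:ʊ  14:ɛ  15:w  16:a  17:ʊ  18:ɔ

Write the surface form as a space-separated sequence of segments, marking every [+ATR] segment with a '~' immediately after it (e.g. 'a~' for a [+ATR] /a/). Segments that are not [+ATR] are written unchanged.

From /e/ at 9 rightward: 10 /e/ is itself a trigger — this domain ends here.
From /e/ at 9 leftward: 8 /ɪ/ → [+ATR]; 7 /w/ transparent; 6 /w/ transparent; 5 /a/ → [+ATR]; 4 /w/ transparent; 3 /ɛ/ → [+ATR]; 2 /ɛ/ → [+ATR]; 1 /k/ transparent; word edge.
From /e/ at 10 rightward: 11 /a/ → [+ATR]; 12 /ɛ/ → [+ATR]; 13 /ʊ/ → [+ATR]; 14 /ɛ/ → [+ATR]; 15 /w/ transparent; 16 /a/ → [+ATR]; 17 /ʊ/ → [+ATR]; 18 /ɔ/ → [+ATR]; word edge.
From /e/ at 10 leftward: 9 /e/ is itself a trigger — this domain ends here.
[+ATR] positions on the surface: 2 3 5 8 9 10 11 12 13 14 16 17 18.

k ɛ~ ɛ~ w a~ w w ɪ~ e~ e~ a~ ɛ~ ʊ~ ɛ~ w a~ ʊ~ ɔ~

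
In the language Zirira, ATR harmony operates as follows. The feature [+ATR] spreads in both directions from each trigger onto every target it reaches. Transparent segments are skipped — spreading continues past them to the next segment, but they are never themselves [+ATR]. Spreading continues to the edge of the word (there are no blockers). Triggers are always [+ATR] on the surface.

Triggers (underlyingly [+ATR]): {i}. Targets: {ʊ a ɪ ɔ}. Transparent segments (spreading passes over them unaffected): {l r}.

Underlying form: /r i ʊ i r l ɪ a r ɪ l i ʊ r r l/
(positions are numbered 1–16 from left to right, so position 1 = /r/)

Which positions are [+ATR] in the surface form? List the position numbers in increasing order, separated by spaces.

2 3 4 7 8 10 12 13

From /i/ at 2 rightward: 3 /ʊ/ → [+ATR]; 4 /i/ is itself a trigger — this domain ends here.
From /i/ at 2 leftward: 1 /r/ transparent; word edge.
From /i/ at 4 rightward: 5 /r/ transparent; 6 /l/ transparent; 7 /ɪ/ → [+ATR]; 8 /a/ → [+ATR]; 9 /r/ transparent; 10 /ɪ/ → [+ATR]; 11 /l/ transparent; 12 /i/ is itself a trigger — this domain ends here.
From /i/ at 4 leftward: 3 /ʊ/ → [+ATR]; 2 /i/ is itself a trigger — this domain ends here.
From /i/ at 12 rightward: 13 /ʊ/ → [+ATR]; 14 /r/ transparent; 15 /r/ transparent; 16 /l/ transparent; word edge.
From /i/ at 12 leftward: 11 /l/ transparent; 10 /ɪ/ → [+ATR]; 9 /r/ transparent; 8 /a/ → [+ATR]; 7 /ɪ/ → [+ATR]; 6 /l/ transparent; 5 /r/ transparent; 4 /i/ is itself a trigger — this domain ends here.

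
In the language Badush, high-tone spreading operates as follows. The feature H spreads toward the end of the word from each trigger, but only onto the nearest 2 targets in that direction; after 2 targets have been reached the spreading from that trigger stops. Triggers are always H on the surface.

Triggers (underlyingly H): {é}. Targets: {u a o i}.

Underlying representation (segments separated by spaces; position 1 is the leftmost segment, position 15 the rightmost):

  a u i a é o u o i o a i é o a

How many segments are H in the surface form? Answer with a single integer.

6

From /é/ at 5 rightward: 6 /o/ → H; 7 /u/ → H; bound reached.
From /é/ at 13 rightward: 14 /o/ → H; 15 /a/ → H; bound reached.
Targets with no active source: positions 1 2 3 4 8 9 10 11 12 stay [-high tone].
H positions on the surface: 5 6 7 13 14 15.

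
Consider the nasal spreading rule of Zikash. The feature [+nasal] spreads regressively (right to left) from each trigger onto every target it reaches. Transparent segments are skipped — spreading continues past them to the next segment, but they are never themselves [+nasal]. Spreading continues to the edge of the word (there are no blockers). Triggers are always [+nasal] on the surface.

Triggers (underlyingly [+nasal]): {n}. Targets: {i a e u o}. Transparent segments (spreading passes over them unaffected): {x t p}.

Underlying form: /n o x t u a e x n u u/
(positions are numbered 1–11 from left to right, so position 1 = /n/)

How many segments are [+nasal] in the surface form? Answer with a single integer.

6

From /n/ at 1 leftward: word edge.
From /n/ at 9 leftward: 8 /x/ transparent; 7 /e/ → [+nasal]; 6 /a/ → [+nasal]; 5 /u/ → [+nasal]; 4 /t/ transparent; 3 /x/ transparent; 2 /o/ → [+nasal]; 1 /n/ is itself a trigger — this domain ends here.
Targets with no active source: positions 10 11 stay [-nasal].
[+nasal] positions on the surface: 1 2 5 6 7 9.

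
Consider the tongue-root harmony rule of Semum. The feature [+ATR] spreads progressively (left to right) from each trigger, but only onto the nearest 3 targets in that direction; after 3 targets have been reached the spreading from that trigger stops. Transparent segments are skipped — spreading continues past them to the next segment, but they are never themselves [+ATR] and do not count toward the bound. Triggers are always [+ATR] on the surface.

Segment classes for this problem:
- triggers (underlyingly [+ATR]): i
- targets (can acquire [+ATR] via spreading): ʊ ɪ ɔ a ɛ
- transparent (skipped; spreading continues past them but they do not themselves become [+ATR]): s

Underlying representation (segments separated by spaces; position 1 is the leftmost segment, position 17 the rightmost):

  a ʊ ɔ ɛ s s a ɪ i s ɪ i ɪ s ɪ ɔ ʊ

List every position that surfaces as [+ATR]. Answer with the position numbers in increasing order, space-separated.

9 11 12 13 15 16

From /i/ at 9 rightward: 10 /s/ transparent; 11 /ɪ/ → [+ATR]; 12 /i/ is itself a trigger — this domain ends here.
From /i/ at 12 rightward: 13 /ɪ/ → [+ATR]; 14 /s/ transparent; 15 /ɪ/ → [+ATR]; 16 /ɔ/ → [+ATR]; bound reached.
Targets with no active source: positions 1 2 3 4 7 8 17 stay [-ATR].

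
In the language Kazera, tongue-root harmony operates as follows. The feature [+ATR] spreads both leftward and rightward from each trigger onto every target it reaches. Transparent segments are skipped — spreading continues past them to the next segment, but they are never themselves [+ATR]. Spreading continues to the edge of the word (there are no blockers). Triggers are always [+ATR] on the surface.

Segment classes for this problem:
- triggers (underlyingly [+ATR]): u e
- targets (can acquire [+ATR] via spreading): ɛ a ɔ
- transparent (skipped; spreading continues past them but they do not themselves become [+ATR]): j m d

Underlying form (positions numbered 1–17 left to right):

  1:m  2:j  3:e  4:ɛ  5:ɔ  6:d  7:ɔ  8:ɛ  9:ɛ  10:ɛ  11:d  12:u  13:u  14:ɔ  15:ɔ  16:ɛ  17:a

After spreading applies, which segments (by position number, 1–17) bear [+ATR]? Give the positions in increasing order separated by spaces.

3 4 5 7 8 9 10 12 13 14 15 16 17

From /e/ at 3 rightward: 4 /ɛ/ → [+ATR]; 5 /ɔ/ → [+ATR]; 6 /d/ transparent; 7 /ɔ/ → [+ATR]; 8 /ɛ/ → [+ATR]; 9 /ɛ/ → [+ATR]; 10 /ɛ/ → [+ATR]; 11 /d/ transparent; 12 /u/ is itself a trigger — this domain ends here.
From /e/ at 3 leftward: 2 /j/ transparent; 1 /m/ transparent; word edge.
From /u/ at 12 rightward: 13 /u/ is itself a trigger — this domain ends here.
From /u/ at 12 leftward: 11 /d/ transparent; 10 /ɛ/ → [+ATR]; 9 /ɛ/ → [+ATR]; 8 /ɛ/ → [+ATR]; 7 /ɔ/ → [+ATR]; 6 /d/ transparent; 5 /ɔ/ → [+ATR]; 4 /ɛ/ → [+ATR]; 3 /e/ is itself a trigger — this domain ends here.
From /u/ at 13 rightward: 14 /ɔ/ → [+ATR]; 15 /ɔ/ → [+ATR]; 16 /ɛ/ → [+ATR]; 17 /a/ → [+ATR]; word edge.
From /u/ at 13 leftward: 12 /u/ is itself a trigger — this domain ends here.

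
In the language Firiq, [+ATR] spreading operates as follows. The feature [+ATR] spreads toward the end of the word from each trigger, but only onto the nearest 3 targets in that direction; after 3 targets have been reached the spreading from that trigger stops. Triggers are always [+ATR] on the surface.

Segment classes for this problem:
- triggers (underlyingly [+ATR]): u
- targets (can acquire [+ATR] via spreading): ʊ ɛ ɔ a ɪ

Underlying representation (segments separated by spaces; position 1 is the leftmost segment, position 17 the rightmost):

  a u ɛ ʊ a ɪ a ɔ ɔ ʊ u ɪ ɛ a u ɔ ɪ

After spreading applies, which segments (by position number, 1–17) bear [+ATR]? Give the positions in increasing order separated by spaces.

From /u/ at 2 rightward: 3 /ɛ/ → [+ATR]; 4 /ʊ/ → [+ATR]; 5 /a/ → [+ATR]; bound reached.
From /u/ at 11 rightward: 12 /ɪ/ → [+ATR]; 13 /ɛ/ → [+ATR]; 14 /a/ → [+ATR]; bound reached.
From /u/ at 15 rightward: 16 /ɔ/ → [+ATR]; 17 /ɪ/ → [+ATR]; word edge.
Targets with no active source: positions 1 6 7 8 9 10 stay [-ATR].

2 3 4 5 11 12 13 14 15 16 17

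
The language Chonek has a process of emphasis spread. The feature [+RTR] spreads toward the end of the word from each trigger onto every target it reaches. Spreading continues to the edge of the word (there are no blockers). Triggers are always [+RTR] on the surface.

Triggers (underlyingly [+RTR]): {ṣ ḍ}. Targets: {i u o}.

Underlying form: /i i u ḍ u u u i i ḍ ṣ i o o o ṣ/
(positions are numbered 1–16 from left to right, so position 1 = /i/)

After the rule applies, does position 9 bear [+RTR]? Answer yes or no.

yes

From /ḍ/ at 4 rightward: 5 /u/ → [+RTR]; 6 /u/ → [+RTR]; 7 /u/ → [+RTR]; 8 /i/ → [+RTR]; 9 /i/ → [+RTR]; 10 /ḍ/ is itself a trigger — this domain ends here.
From /ḍ/ at 10 rightward: 11 /ṣ/ is itself a trigger — this domain ends here.
From /ṣ/ at 11 rightward: 12 /i/ → [+RTR]; 13 /o/ → [+RTR]; 14 /o/ → [+RTR]; 15 /o/ → [+RTR]; 16 /ṣ/ is itself a trigger — this domain ends here.
From /ṣ/ at 16 rightward: word edge.
Targets with no active source: positions 1 2 3 stay [-emphatic].
[+RTR] positions on the surface: 4 5 6 7 8 9 10 11 12 13 14 15 16.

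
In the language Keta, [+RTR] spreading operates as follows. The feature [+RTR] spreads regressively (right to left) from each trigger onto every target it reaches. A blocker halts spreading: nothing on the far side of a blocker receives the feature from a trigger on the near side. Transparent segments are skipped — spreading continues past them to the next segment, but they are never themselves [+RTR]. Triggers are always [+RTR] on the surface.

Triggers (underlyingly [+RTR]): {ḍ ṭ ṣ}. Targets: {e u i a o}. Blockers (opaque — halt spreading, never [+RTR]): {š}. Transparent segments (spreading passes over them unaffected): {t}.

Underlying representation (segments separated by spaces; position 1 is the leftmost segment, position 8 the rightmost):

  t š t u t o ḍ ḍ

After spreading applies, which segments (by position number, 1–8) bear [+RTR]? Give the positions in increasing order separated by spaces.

From /ḍ/ at 7 leftward: 6 /o/ → [+RTR]; 5 /t/ transparent; 4 /u/ → [+RTR]; 3 /t/ transparent; 2 /š/ blocks.
From /ḍ/ at 8 leftward: 7 /ḍ/ is itself a trigger — this domain ends here.

4 6 7 8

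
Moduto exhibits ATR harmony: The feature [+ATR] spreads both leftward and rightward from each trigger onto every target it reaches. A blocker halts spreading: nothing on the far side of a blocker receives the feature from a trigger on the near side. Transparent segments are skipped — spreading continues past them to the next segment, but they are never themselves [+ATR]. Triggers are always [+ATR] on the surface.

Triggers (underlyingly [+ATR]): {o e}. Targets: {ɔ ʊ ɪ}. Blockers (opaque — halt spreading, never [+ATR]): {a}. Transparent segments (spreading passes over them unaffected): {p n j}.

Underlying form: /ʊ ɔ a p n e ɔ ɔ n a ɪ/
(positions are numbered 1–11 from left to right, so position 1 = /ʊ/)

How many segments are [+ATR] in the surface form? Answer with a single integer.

3

From /e/ at 6 rightward: 7 /ɔ/ → [+ATR]; 8 /ɔ/ → [+ATR]; 9 /n/ transparent; 10 /a/ blocks.
From /e/ at 6 leftward: 5 /n/ transparent; 4 /p/ transparent; 3 /a/ blocks.
Targets with no active source: positions 1 2 11 stay [-ATR].
[+ATR] positions on the surface: 6 7 8.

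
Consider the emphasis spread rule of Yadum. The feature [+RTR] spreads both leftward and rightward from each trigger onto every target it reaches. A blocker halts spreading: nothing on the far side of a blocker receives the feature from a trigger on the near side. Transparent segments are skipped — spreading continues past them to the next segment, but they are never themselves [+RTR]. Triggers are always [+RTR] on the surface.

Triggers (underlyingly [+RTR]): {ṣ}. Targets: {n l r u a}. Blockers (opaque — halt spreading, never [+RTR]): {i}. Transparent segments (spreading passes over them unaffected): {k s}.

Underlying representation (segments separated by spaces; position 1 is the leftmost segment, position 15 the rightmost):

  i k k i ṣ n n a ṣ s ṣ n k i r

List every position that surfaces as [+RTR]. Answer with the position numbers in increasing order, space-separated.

From /ṣ/ at 5 rightward: 6 /n/ → [+RTR]; 7 /n/ → [+RTR]; 8 /a/ → [+RTR]; 9 /ṣ/ is itself a trigger — this domain ends here.
From /ṣ/ at 5 leftward: 4 /i/ blocks.
From /ṣ/ at 9 rightward: 10 /s/ transparent; 11 /ṣ/ is itself a trigger — this domain ends here.
From /ṣ/ at 9 leftward: 8 /a/ → [+RTR]; 7 /n/ → [+RTR]; 6 /n/ → [+RTR]; 5 /ṣ/ is itself a trigger — this domain ends here.
From /ṣ/ at 11 rightward: 12 /n/ → [+RTR]; 13 /k/ transparent; 14 /i/ blocks.
From /ṣ/ at 11 leftward: 10 /s/ transparent; 9 /ṣ/ is itself a trigger — this domain ends here.
Target with no active source: position 15 stays [-emphatic].

5 6 7 8 9 11 12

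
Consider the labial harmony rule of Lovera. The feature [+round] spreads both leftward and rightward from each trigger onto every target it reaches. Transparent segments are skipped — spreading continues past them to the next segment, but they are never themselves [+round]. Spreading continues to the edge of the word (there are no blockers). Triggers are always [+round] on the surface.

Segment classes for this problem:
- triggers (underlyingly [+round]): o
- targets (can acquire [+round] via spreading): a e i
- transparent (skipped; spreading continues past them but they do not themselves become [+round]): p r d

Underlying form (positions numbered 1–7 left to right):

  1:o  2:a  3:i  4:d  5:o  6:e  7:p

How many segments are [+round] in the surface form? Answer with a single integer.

From /o/ at 1 rightward: 2 /a/ → [+round]; 3 /i/ → [+round]; 4 /d/ transparent; 5 /o/ is itself a trigger — this domain ends here.
From /o/ at 1 leftward: word edge.
From /o/ at 5 rightward: 6 /e/ → [+round]; 7 /p/ transparent; word edge.
From /o/ at 5 leftward: 4 /d/ transparent; 3 /i/ → [+round]; 2 /a/ → [+round]; 1 /o/ is itself a trigger — this domain ends here.
[+round] positions on the surface: 1 2 3 5 6.

5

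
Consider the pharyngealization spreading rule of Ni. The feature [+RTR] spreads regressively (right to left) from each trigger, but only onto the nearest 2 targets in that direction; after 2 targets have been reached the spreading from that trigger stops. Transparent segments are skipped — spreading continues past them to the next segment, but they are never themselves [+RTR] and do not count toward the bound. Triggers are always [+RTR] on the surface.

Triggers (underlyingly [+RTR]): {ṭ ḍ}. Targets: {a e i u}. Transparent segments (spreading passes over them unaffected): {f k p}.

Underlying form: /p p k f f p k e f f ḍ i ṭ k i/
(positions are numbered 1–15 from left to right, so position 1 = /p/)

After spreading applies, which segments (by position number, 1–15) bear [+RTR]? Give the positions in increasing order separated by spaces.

From /ḍ/ at 11 leftward: 10 /f/ transparent; 9 /f/ transparent; 8 /e/ → [+RTR]; 7 /k/ transparent; 6 /p/ transparent; 5 /f/ transparent; 4 /f/ transparent; 3 /k/ transparent; 2 /p/ transparent; 1 /p/ transparent; word edge.
From /ṭ/ at 13 leftward: 12 /i/ → [+RTR]; 11 /ḍ/ is itself a trigger — this domain ends here.
Target with no active source: position 15 stays [-emphatic].

8 11 12 13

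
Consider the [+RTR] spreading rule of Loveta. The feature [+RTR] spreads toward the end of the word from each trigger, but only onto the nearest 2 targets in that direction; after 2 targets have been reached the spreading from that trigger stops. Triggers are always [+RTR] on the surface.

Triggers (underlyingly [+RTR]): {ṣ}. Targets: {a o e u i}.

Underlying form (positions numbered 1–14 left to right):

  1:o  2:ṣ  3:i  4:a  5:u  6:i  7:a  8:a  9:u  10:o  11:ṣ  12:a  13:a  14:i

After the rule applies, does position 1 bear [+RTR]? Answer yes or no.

From /ṣ/ at 2 rightward: 3 /i/ → [+RTR]; 4 /a/ → [+RTR]; bound reached.
From /ṣ/ at 11 rightward: 12 /a/ → [+RTR]; 13 /a/ → [+RTR]; bound reached.
Targets with no active source: positions 1 5 6 7 8 9 10 14 stay [-emphatic].
[+RTR] positions on the surface: 2 3 4 11 12 13.

no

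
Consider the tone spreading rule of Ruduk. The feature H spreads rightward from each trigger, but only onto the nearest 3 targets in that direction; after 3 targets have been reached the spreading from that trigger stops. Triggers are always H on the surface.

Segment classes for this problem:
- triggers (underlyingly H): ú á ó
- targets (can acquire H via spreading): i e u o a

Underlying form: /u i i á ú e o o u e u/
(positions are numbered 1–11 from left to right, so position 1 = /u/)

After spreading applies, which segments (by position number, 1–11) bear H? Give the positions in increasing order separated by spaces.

4 5 6 7 8

From /á/ at 4 rightward: 5 /ú/ is itself a trigger — this domain ends here.
From /ú/ at 5 rightward: 6 /e/ → H; 7 /o/ → H; 8 /o/ → H; bound reached.
Targets with no active source: positions 1 2 3 9 10 11 stay [-high tone].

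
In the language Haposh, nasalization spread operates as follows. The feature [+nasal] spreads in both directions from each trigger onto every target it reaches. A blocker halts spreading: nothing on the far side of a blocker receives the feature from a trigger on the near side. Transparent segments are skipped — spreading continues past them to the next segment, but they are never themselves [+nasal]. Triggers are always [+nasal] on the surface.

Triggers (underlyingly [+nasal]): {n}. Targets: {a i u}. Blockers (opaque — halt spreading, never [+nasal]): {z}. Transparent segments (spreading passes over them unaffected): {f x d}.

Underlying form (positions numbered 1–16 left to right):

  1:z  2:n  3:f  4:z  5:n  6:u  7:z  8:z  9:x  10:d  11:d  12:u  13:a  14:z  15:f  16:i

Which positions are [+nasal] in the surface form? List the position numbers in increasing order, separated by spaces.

2 5 6

From /n/ at 2 rightward: 3 /f/ transparent; 4 /z/ blocks.
From /n/ at 2 leftward: 1 /z/ blocks.
From /n/ at 5 rightward: 6 /u/ → [+nasal]; 7 /z/ blocks.
From /n/ at 5 leftward: 4 /z/ blocks.
Targets with no active source: positions 12 13 16 stay [-nasal].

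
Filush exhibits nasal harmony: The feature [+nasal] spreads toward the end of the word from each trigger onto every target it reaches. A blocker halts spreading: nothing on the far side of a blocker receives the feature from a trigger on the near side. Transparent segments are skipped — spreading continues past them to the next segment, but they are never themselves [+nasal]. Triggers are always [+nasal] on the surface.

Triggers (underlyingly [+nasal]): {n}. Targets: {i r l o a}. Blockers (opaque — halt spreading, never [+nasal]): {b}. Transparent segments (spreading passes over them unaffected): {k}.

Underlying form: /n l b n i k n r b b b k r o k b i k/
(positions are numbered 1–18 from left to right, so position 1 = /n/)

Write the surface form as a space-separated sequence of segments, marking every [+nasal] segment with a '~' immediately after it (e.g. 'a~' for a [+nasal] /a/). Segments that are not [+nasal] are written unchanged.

n~ l~ b n~ i~ k n~ r~ b b b k r o k b i k

From /n/ at 1 rightward: 2 /l/ → [+nasal]; 3 /b/ blocks.
From /n/ at 4 rightward: 5 /i/ → [+nasal]; 6 /k/ transparent; 7 /n/ is itself a trigger — this domain ends here.
From /n/ at 7 rightward: 8 /r/ → [+nasal]; 9 /b/ blocks.
Targets with no active source: positions 13 14 17 stay [-nasal].
[+nasal] positions on the surface: 1 2 4 5 7 8.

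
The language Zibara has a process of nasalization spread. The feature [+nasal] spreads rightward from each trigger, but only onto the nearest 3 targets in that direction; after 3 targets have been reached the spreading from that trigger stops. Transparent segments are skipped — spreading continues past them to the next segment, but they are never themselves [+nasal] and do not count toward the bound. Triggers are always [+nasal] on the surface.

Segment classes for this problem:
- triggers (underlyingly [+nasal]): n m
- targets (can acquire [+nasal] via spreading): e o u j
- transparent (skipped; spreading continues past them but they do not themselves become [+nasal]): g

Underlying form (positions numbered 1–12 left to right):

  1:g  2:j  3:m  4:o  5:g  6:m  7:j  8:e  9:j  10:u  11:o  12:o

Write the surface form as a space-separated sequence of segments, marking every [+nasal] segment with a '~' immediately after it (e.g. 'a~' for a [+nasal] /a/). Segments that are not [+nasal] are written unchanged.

g j m~ o~ g m~ j~ e~ j~ u o o

From /m/ at 3 rightward: 4 /o/ → [+nasal]; 5 /g/ transparent; 6 /m/ is itself a trigger — this domain ends here.
From /m/ at 6 rightward: 7 /j/ → [+nasal]; 8 /e/ → [+nasal]; 9 /j/ → [+nasal]; bound reached.
Targets with no active source: positions 2 10 11 12 stay [-nasal].
[+nasal] positions on the surface: 3 4 6 7 8 9.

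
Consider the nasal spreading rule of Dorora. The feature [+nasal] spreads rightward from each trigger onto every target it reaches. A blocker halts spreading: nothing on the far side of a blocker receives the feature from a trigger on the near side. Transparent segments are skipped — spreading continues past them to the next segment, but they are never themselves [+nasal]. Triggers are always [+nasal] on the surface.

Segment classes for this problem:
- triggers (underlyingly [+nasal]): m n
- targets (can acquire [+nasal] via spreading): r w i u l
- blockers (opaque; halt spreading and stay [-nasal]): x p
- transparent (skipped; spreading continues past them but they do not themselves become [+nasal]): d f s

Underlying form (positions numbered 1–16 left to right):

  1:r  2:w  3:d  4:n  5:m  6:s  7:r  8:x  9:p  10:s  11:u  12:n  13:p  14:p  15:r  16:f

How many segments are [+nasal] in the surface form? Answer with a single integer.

4

From /n/ at 4 rightward: 5 /m/ is itself a trigger — this domain ends here.
From /m/ at 5 rightward: 6 /s/ transparent; 7 /r/ → [+nasal]; 8 /x/ blocks.
From /n/ at 12 rightward: 13 /p/ blocks.
Targets with no active source: positions 1 2 11 15 stay [-nasal].
[+nasal] positions on the surface: 4 5 7 12.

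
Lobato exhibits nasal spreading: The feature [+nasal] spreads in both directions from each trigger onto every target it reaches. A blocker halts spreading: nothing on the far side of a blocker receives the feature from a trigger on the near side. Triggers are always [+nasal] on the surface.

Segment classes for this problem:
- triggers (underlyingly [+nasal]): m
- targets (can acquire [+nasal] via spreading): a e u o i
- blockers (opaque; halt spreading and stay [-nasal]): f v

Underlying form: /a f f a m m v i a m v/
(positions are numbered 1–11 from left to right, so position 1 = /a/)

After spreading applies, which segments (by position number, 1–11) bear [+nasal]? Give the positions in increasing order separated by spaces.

4 5 6 8 9 10

From /m/ at 5 rightward: 6 /m/ is itself a trigger — this domain ends here.
From /m/ at 5 leftward: 4 /a/ → [+nasal]; 3 /f/ blocks.
From /m/ at 6 rightward: 7 /v/ blocks.
From /m/ at 6 leftward: 5 /m/ is itself a trigger — this domain ends here.
From /m/ at 10 rightward: 11 /v/ blocks.
From /m/ at 10 leftward: 9 /a/ → [+nasal]; 8 /i/ → [+nasal]; 7 /v/ blocks.
Target with no active source: position 1 stays [-nasal].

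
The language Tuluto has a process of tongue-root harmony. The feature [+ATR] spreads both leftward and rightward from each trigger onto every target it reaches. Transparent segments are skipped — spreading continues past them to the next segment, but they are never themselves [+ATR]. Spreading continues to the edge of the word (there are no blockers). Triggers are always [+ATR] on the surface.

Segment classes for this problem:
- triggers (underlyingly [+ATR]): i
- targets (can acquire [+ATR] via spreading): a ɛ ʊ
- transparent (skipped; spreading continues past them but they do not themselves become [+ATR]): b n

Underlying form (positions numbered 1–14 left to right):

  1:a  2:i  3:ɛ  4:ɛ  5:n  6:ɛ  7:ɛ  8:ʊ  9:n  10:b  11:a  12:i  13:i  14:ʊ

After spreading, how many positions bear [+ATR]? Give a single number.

From /i/ at 2 rightward: 3 /ɛ/ → [+ATR]; 4 /ɛ/ → [+ATR]; 5 /n/ transparent; 6 /ɛ/ → [+ATR]; 7 /ɛ/ → [+ATR]; 8 /ʊ/ → [+ATR]; 9 /n/ transparent; 10 /b/ transparent; 11 /a/ → [+ATR]; 12 /i/ is itself a trigger — this domain ends here.
From /i/ at 2 leftward: 1 /a/ → [+ATR]; word edge.
From /i/ at 12 rightward: 13 /i/ is itself a trigger — this domain ends here.
From /i/ at 12 leftward: 11 /a/ → [+ATR]; 10 /b/ transparent; 9 /n/ transparent; 8 /ʊ/ → [+ATR]; 7 /ɛ/ → [+ATR]; 6 /ɛ/ → [+ATR]; 5 /n/ transparent; 4 /ɛ/ → [+ATR]; 3 /ɛ/ → [+ATR]; 2 /i/ is itself a trigger — this domain ends here.
From /i/ at 13 rightward: 14 /ʊ/ → [+ATR]; word edge.
From /i/ at 13 leftward: 12 /i/ is itself a trigger — this domain ends here.
[+ATR] positions on the surface: 1 2 3 4 6 7 8 11 12 13 14.

11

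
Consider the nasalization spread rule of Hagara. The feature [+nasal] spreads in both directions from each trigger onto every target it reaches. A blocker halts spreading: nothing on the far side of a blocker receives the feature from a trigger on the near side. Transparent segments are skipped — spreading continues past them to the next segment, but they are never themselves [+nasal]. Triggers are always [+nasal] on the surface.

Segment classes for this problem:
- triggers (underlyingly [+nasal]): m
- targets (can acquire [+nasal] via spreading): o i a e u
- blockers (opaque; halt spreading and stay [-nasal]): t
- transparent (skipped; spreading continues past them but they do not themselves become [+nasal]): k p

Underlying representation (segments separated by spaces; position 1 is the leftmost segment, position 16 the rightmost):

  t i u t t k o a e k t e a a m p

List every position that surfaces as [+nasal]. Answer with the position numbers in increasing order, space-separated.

From /m/ at 15 rightward: 16 /p/ transparent; word edge.
From /m/ at 15 leftward: 14 /a/ → [+nasal]; 13 /a/ → [+nasal]; 12 /e/ → [+nasal]; 11 /t/ blocks.
Targets with no active source: positions 2 3 7 8 9 stay [-nasal].

12 13 14 15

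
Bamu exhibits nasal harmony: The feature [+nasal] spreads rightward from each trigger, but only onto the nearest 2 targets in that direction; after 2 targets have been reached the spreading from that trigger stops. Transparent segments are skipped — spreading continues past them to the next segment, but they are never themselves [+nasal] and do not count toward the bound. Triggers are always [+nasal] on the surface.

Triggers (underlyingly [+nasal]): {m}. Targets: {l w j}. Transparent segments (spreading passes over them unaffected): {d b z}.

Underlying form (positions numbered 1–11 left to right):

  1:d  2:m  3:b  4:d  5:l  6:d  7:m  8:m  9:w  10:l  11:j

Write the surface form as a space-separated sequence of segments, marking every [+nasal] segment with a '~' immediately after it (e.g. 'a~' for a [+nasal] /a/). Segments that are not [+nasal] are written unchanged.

d m~ b d l~ d m~ m~ w~ l~ j

From /m/ at 2 rightward: 3 /b/ transparent; 4 /d/ transparent; 5 /l/ → [+nasal]; 6 /d/ transparent; 7 /m/ is itself a trigger — this domain ends here.
From /m/ at 7 rightward: 8 /m/ is itself a trigger — this domain ends here.
From /m/ at 8 rightward: 9 /w/ → [+nasal]; 10 /l/ → [+nasal]; bound reached.
Target with no active source: position 11 stays [-nasal].
[+nasal] positions on the surface: 2 5 7 8 9 10.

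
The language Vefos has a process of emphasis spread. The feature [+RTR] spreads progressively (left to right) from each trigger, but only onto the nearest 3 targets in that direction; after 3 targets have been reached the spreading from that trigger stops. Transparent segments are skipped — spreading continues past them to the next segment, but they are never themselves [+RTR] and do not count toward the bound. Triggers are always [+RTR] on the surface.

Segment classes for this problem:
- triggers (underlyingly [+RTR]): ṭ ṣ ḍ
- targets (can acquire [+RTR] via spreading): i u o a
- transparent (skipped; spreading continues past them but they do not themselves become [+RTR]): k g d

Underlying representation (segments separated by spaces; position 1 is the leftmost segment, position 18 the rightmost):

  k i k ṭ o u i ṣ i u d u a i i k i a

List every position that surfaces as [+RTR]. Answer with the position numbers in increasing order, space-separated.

From /ṭ/ at 4 rightward: 5 /o/ → [+RTR]; 6 /u/ → [+RTR]; 7 /i/ → [+RTR]; bound reached.
From /ṣ/ at 8 rightward: 9 /i/ → [+RTR]; 10 /u/ → [+RTR]; 11 /d/ transparent; 12 /u/ → [+RTR]; bound reached.
Targets with no active source: positions 2 13 14 15 17 18 stay [-emphatic].

4 5 6 7 8 9 10 12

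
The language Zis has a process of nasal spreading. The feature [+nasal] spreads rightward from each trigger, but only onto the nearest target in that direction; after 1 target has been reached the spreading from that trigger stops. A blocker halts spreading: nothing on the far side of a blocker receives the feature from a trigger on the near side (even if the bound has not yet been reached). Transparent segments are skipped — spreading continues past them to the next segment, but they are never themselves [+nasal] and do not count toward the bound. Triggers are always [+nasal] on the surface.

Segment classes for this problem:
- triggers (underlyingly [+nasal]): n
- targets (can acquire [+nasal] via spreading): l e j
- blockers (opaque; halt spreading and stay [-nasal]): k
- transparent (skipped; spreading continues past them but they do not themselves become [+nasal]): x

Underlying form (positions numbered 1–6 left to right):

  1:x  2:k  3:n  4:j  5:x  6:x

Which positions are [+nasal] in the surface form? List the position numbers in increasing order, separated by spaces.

From /n/ at 3 rightward: 4 /j/ → [+nasal]; bound reached.

3 4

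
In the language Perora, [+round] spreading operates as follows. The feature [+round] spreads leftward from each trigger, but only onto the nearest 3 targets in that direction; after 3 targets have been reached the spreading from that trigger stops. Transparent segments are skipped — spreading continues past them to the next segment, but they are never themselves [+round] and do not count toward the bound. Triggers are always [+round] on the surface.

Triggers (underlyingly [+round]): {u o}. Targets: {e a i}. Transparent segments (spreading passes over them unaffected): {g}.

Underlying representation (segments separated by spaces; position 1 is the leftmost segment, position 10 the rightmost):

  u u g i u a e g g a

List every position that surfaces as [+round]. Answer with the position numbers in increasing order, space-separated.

From /u/ at 1 leftward: word edge.
From /u/ at 2 leftward: 1 /u/ is itself a trigger — this domain ends here.
From /u/ at 5 leftward: 4 /i/ → [+round]; 3 /g/ transparent; 2 /u/ is itself a trigger — this domain ends here.
Targets with no active source: positions 6 7 10 stay [-round].

1 2 4 5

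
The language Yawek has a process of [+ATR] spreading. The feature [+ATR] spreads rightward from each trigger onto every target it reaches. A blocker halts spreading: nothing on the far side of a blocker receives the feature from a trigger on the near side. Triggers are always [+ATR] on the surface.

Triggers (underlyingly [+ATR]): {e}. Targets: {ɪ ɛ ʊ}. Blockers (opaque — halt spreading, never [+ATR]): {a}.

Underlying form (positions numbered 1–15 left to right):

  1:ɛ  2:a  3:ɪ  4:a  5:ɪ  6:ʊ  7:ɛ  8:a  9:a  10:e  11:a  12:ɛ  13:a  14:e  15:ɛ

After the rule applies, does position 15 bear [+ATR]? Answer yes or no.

yes

From /e/ at 10 rightward: 11 /a/ blocks.
From /e/ at 14 rightward: 15 /ɛ/ → [+ATR]; word edge.
Targets with no active source: positions 1 3 5 6 7 12 stay [-ATR].
[+ATR] positions on the surface: 10 14 15.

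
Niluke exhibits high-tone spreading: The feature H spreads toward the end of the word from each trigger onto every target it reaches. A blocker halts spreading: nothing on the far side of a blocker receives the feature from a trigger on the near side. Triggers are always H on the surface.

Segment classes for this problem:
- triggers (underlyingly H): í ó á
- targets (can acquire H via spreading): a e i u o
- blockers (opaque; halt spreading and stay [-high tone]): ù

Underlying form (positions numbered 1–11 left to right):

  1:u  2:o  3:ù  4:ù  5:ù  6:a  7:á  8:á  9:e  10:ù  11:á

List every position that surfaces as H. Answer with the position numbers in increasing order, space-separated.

7 8 9 11

From /á/ at 7 rightward: 8 /á/ is itself a trigger — this domain ends here.
From /á/ at 8 rightward: 9 /e/ → H; 10 /ù/ blocks.
From /á/ at 11 rightward: word edge.
Targets with no active source: positions 1 2 6 stay [-high tone].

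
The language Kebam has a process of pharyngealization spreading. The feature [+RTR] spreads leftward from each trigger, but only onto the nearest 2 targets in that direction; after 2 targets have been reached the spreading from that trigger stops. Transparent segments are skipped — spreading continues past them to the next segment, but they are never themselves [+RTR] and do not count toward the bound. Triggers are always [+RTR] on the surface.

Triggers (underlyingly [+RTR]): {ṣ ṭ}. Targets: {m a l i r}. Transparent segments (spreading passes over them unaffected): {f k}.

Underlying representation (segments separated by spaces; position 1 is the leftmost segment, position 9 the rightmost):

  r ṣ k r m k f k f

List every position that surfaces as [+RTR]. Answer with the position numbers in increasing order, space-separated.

1 2

From /ṣ/ at 2 leftward: 1 /r/ → [+RTR]; word edge.
Targets with no active source: positions 4 5 stay [-emphatic].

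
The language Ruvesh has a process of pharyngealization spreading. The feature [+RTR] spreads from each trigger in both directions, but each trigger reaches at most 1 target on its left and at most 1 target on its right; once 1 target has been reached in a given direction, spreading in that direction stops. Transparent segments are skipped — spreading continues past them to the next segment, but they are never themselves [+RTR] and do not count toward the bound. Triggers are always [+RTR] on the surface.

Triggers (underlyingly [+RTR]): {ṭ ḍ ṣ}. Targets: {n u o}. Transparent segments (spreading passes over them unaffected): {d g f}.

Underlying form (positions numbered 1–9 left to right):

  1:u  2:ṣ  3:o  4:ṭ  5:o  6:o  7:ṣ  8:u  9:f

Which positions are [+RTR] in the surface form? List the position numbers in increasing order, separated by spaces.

1 2 3 4 5 6 7 8

From /ṣ/ at 2 rightward: 3 /o/ → [+RTR]; bound reached.
From /ṣ/ at 2 leftward: 1 /u/ → [+RTR]; bound reached.
From /ṭ/ at 4 rightward: 5 /o/ → [+RTR]; bound reached.
From /ṭ/ at 4 leftward: 3 /o/ → [+RTR]; bound reached.
From /ṣ/ at 7 rightward: 8 /u/ → [+RTR]; bound reached.
From /ṣ/ at 7 leftward: 6 /o/ → [+RTR]; bound reached.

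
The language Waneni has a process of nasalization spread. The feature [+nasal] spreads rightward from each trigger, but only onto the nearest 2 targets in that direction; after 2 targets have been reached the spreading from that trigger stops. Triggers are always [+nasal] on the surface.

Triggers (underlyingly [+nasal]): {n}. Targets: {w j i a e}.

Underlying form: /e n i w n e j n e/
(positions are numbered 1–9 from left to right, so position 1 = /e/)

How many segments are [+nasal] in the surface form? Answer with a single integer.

8

From /n/ at 2 rightward: 3 /i/ → [+nasal]; 4 /w/ → [+nasal]; bound reached.
From /n/ at 5 rightward: 6 /e/ → [+nasal]; 7 /j/ → [+nasal]; bound reached.
From /n/ at 8 rightward: 9 /e/ → [+nasal]; word edge.
Target with no active source: position 1 stays [-nasal].
[+nasal] positions on the surface: 2 3 4 5 6 7 8 9.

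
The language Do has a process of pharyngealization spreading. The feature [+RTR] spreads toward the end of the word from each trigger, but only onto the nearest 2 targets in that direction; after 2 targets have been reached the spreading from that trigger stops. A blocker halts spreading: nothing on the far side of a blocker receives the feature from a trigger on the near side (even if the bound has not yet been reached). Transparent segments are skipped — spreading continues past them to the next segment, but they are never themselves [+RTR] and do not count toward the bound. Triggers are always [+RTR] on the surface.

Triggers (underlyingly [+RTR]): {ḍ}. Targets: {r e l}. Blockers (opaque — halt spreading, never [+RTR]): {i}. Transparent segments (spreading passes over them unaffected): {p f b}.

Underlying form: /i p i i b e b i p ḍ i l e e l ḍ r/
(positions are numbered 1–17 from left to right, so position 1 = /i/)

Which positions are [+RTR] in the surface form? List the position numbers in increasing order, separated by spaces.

From /ḍ/ at 10 rightward: 11 /i/ blocks.
From /ḍ/ at 16 rightward: 17 /r/ → [+RTR]; word edge.
Targets with no active source: positions 6 12 13 14 15 stay [-emphatic].

10 16 17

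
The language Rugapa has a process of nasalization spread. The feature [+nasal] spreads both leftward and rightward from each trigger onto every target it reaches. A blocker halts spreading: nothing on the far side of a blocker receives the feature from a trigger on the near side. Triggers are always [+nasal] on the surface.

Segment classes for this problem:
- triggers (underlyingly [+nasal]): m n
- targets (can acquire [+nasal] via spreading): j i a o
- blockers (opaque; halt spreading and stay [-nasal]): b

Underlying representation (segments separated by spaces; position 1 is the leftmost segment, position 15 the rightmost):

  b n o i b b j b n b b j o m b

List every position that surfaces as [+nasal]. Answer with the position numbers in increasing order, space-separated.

2 3 4 9 12 13 14

From /n/ at 2 rightward: 3 /o/ → [+nasal]; 4 /i/ → [+nasal]; 5 /b/ blocks.
From /n/ at 2 leftward: 1 /b/ blocks.
From /n/ at 9 rightward: 10 /b/ blocks.
From /n/ at 9 leftward: 8 /b/ blocks.
From /m/ at 14 rightward: 15 /b/ blocks.
From /m/ at 14 leftward: 13 /o/ → [+nasal]; 12 /j/ → [+nasal]; 11 /b/ blocks.
Target with no active source: position 7 stays [-nasal].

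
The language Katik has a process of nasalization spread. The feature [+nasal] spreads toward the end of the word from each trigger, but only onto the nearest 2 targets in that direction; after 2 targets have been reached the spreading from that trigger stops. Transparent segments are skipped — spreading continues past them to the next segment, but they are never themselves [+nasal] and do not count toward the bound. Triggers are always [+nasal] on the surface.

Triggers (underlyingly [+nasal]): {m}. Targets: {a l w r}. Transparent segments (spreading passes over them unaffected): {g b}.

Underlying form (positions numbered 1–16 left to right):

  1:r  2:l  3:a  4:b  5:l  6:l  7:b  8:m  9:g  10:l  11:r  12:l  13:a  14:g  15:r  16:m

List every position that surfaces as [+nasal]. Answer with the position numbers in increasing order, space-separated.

8 10 11 16

From /m/ at 8 rightward: 9 /g/ transparent; 10 /l/ → [+nasal]; 11 /r/ → [+nasal]; bound reached.
From /m/ at 16 rightward: word edge.
Targets with no active source: positions 1 2 3 5 6 12 13 15 stay [-nasal].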